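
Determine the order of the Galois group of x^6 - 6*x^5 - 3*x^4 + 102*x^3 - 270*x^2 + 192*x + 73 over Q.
24

The degree of the splitting field over Q equals the order of the Galois group, so first determine the group. The polynomial f is an irreducible sextic over Q, so G = Gal(f/Q) is one of the 16 transitive subgroups 6T1, ..., 6T16 of S_6. The discriminant of f is -30366624190464, which is not a perfect square, so G is not contained in A_6. The transitive groups of degree 6 not contained in A_6 are: C_6 (6T1, order 6), S_3 (6T2, order 6), D_6 (6T3, order 12), C_3 x S_3 (6T5, order 18), A_4 x C_2 (6T6, order 24), S_4 (6T8, order 24), S_3 x S_3 (6T9, order 36), S_4 x C_2 (6T11, order 48), (S_3 x S_3) : C_2 (6T13, order 72), PGL(2,5) (6T14, order 120), S_6 (6T16, order 720). By Dedekind's theorem, for a prime p not dividing disc(f) the degrees of the irreducible factors of f mod p form the cycle type of an element of G. Factoring f modulo the 33 such primes p <= 149 (skipping 2, 3, which divide the discriminant), each new pattern first appears at: mod 5: f = (x^3 + 4x + 2)(x^3 + 4x^2 + 3x + 4), pattern 3+3; mod 7: f = (x^6 + x^5 + 4x^4 + 4x^3 + 3x^2 + 3x + 3), pattern 6; mod 17: f = (x + 6)(x + 15)(x^2 + x + 3)(x^2 + 6x + 6), pattern 2+2+1+1; mod 19: f = (x + 3)(x + 4)(x + 8)(x + 14)(x^2 + 3x + 12), pattern 2+1+1+1+1; mod 71: f = (x^2 + 30x + 15)(x^2 + 48x + 46)(x^2 + 58x + 7), pattern 2+2+2. No other pattern occurs in this range, so the set of observed cycle types is {3+3, 6, 2+2+1+1, 2+1+1+1+1, 2+2+2}. The candidates containing elements of all these cycle types are A_4 x C_2 (6T6) of order 24, S_4 x C_2 (6T11) of order 48, (S_3 x S_3) : C_2 (6T13) of order 72, S_6 (6T16) of order 720; the others are excluded. The observed types are precisely the cycle types that occur in A_4 x C_2 (6T6) (apart from the identity). Each of the other remaining candidates has further cycle types, and by the Chebotarev density theorem the matching factorization patterns would occur for a proportion of primes equal to their share of the group: S_4 x C_2 (6T11) additionally contains elements of type 4+2, 4+1+1 (12 of its 48 elements, about 25% of primes); (S_3 x S_3) : C_2 (6T13) additionally contains elements of type 4+2, 3+2+1, 3+1+1+1 (34 of its 72 elements, about 47% of primes); S_6 (6T16) additionally contains elements of type 5+1, 4+2, 4+1+1, 3+2+1, 3+1+1+1 (484 of its 720 elements, about 67% of primes). None of the 33 primes tested shows any such pattern (for each of these groups the chance of that is below 10^-4), which rules them out. Hence G = A_4 x C_2 (6T6), of order 24. The Galois group A_4 x C_2 (6T6) has order 24, so the splitting field has degree 24 over Q.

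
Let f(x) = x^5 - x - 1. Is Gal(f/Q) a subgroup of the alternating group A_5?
The polynomial is irreducible of degree 5 over Q. Its discriminant is 2869, which is not a perfect square. A Galois group lies in the alternating group exactly when the discriminant is a square in Q, so the Galois group (S_5) is not contained in A_5.

No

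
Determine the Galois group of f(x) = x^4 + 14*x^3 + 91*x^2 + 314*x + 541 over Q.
C_4, the cyclic group of order 4

The polynomial is an irreducible quartic over Q and its discriminant is 119072000, which is not a perfect square, so the Galois group is not contained in A_4. The resolvent cubic y^3 - 91*y^2 + 2232*y - 7708 has exactly one rational root, so the Galois group is C_4 or D_4. The quartic becomes reducible over Q(sqrt(disc)), so the group is C_4.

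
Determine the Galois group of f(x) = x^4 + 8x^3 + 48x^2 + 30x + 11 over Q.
S_4

The polynomial is an irreducible quartic over Q and its discriminant is 190120784, which is not a perfect square, so the Galois group is not contained in A_4. The resolvent cubic y^3 - 48*y^2 + 196*y + 508 is irreducible over Q. An irreducible resolvent with non-square discriminant gives S_4.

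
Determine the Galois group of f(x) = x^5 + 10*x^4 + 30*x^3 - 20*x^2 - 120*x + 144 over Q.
D_5 (order 10)

The polynomial f is an irreducible quintic over Q, so G = Gal(f/Q) is a transitive subgroup of S_5: one of C_5 (5T1, order 5), D_5 (5T2, order 10), F_20 (5T3, order 20), A_5 (5T4, order 60) or S_5 (5T5, order 120). The discriminant of f is 1327104000000 = 1152000^2, a perfect square, so G is contained in A_5. The transitive groups of degree 5 contained in A_5 are: C_5 (5T1, order 5), D_5 (5T2, order 10), A_5 (5T4, order 60). By Dedekind's theorem, for a prime p not dividing disc(f) the degrees of the irreducible factors of f mod p form the cycle type of an element of G. Factoring f modulo the 23 such primes p <= 101 (skipping 2, 3, 5, which divide the discriminant), each new pattern first appears at: mod 7: f = (x^5 + 3x^4 + 2x^3 + x^2 + 6x + 4), pattern 5; mod 17: f = (x + 8)(x^2 + 5x + 7)(x^2 + 14x + 5), pattern 2+2+1. No other pattern occurs in this range, so the set of observed cycle types is {5, 2+2+1}. The candidates containing elements of all these cycle types are D_5 (5T2) of order 10, A_5 (5T4) of order 60; the others are excluded. The observed types are precisely the cycle types that occur in D_5 (5T2) (apart from the identity). Each of the other remaining candidates has further cycle types, and by the Chebotarev density theorem the matching factorization patterns would occur for a proportion of primes equal to their share of the group: A_5 (5T4) additionally contains elements of type 3+1+1 (20 of its 60 elements, about 33% of primes). None of the 23 primes tested shows any such pattern (for each of these groups the chance of that is below 10^-4), which rules them out. Hence G = D_5 (5T2), of order 10.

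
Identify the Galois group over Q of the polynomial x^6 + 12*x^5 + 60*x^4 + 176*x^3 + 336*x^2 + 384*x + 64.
The polynomial f is an irreducible sextic over Q, so G = Gal(f/Q) is one of the 16 transitive subgroups 6T1, ..., 6T16 of S_6. The discriminant of f is 5410421842378752, which is not a perfect square, so G is not contained in A_6. The transitive groups of degree 6 not contained in A_6 are: C_6 (6T1, order 6), S_3 (6T2, order 6), D_6 (6T3, order 12), C_3 x S_3 (6T5, order 18), A_4 x C_2 (6T6, order 24), S_4 (6T8, order 24), S_3 x S_3 (6T9, order 36), S_4 x C_2 (6T11, order 48), (S_3 x S_3) : C_2 (6T13, order 72), PGL(2,5) (6T14, order 120), S_6 (6T16, order 720). By Dedekind's theorem, for a prime p not dividing disc(f) the degrees of the irreducible factors of f mod p form the cycle type of an element of G. Factoring f modulo the 23 such primes p <= 97 (skipping 2, 3, which divide the discriminant), each new pattern first appears at: mod 5: f = (x^6 + 2x^5 + x^3 + x^2 + 4x + 4), pattern 6; mod 11: f = (x + 3)(x + 7)(x^2 + 3x + 3)(x^2 + 10x + 8), pattern 2+2+1+1; mod 13: f = (x + 3)(x + 5)(x + 11)(x^3 + 6x^2 + 12x + 10), pattern 3+1+1+1; mod 31: f = (x^2 + 7x + 25)(x^2 + 17x + 12)(x^2 + 19x + 6), pattern 2+2+2; mod 97: f = (x^3 + 6x^2 + 12x + 33)(x^3 + 6x^2 + 12x + 96), pattern 3+3. No other pattern occurs in this range, so the set of observed cycle types is {6, 2+2+1+1, 3+1+1+1, 2+2+2, 3+3}. The candidates containing elements of all these cycle types are S_3 x S_3 (6T9) of order 36, (S_3 x S_3) : C_2 (6T13) of order 72, S_6 (6T16) of order 720; the others are excluded. The observed types are precisely the cycle types that occur in S_3 x S_3 (6T9) (apart from the identity). Each of the other remaining candidates has further cycle types, and by the Chebotarev density theorem the matching factorization patterns would occur for a proportion of primes equal to their share of the group: (S_3 x S_3) : C_2 (6T13) additionally contains elements of type 4+2, 3+2+1, 2+1+1+1+1 (36 of its 72 elements, about 50% of primes); S_6 (6T16) additionally contains elements of type 5+1, 4+2, 4+1+1, 3+2+1, 2+1+1+1+1 (459 of its 720 elements, about 64% of primes). None of the 23 primes tested shows any such pattern (for each of these groups the chance of that is below 10^-4), which rules them out. Hence G = S_3 x S_3 (6T9), of order 36.

6T9: S_3 x S_3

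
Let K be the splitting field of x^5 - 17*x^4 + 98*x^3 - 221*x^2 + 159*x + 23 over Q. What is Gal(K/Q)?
C_5, the cyclic group of order 5

The polynomial f is an irreducible quintic over Q, so G = Gal(f/Q) is a transitive subgroup of S_5: one of C_5 (5T1, order 5), D_5 (5T2, order 10), F_20 (5T3, order 20), A_5 (5T4, order 60) or S_5 (5T5, order 120). The discriminant of f is 115971361 = 10769^2, a perfect square, so G is contained in A_5. The transitive groups of degree 5 contained in A_5 are: C_5 (5T1, order 5), D_5 (5T2, order 10), A_5 (5T4, order 60). By Dedekind's theorem, for a prime p not dividing disc(f) the degrees of the irreducible factors of f mod p form the cycle type of an element of G. Factoring f modulo the 14 such primes p <= 47 (skipping 11, which divides the discriminant), each new pattern first appears at: mod 2: f = (x^5 + x^4 + x^2 + x + 1), pattern 5; mod 23: f = (x)(x + 8)(x + 10)(x + 14)(x + 20), pattern 1+1+1+1+1. No other pattern occurs in this range, so the set of observed cycle types is {5, 1+1+1+1+1}. The candidates containing elements of all these cycle types are C_5 (5T1) of order 5, D_5 (5T2) of order 10, A_5 (5T4) of order 60; the others are excluded. The observed types are precisely the cycle types that occur in C_5 (5T1). Each of the other remaining candidates has further cycle types, and by the Chebotarev density theorem the matching factorization patterns would occur for a proportion of primes equal to their share of the group: D_5 (5T2) additionally contains elements of type 2+2+1 (5 of its 10 elements, about 50% of primes); A_5 (5T4) additionally contains elements of type 3+1+1, 2+2+1 (35 of its 60 elements, about 58% of primes). None of the 14 primes tested shows any such pattern (for each of these groups the chance of that is below 10^-4), which rules them out. Hence G = C_5 (5T1), of order 5.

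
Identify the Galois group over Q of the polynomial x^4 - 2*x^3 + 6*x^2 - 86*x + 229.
The polynomial is an irreducible quartic over Q and its discriminant is 1224440064 = 34992^2, a perfect square, so the Galois group is contained in A_4. The resolvent cubic y^3 - 6*y^2 - 744*y - 2816 splits completely over Q, which gives the Klein four-group V_4.

V_4 (order 4)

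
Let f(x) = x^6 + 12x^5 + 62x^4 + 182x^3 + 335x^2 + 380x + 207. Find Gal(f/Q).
S_4 x C_2

The polynomial f is an irreducible sextic over Q, so G = Gal(f/Q) is one of the 16 transitive subgroups 6T1, ..., 6T16 of S_6. The discriminant of f is -7441984, which is not a perfect square, so G is not contained in A_6. The transitive groups of degree 6 not contained in A_6 are: C_6 (6T1, order 6), S_3 (6T2, order 6), D_6 (6T3, order 12), C_3 x S_3 (6T5, order 18), A_4 x C_2 (6T6, order 24), S_4 (6T8, order 24), S_3 x S_3 (6T9, order 36), S_4 x C_2 (6T11, order 48), (S_3 x S_3) : C_2 (6T13, order 72), PGL(2,5) (6T14, order 120), S_6 (6T16, order 720). By Dedekind's theorem, for a prime p not dividing disc(f) the degrees of the irreducible factors of f mod p form the cycle type of an element of G. Factoring f modulo the 17 such primes p <= 71 (skipping 2, 11, 31, which divide the discriminant), each new pattern first appears at: mod 3: f = (x)(x + 2)(x^4 + x^3 + 2x + 1), pattern 4+1+1; mod 5: f = (x^3 + 3x^2 + 4)(x^3 + 4x^2 + 3), pattern 3+3; mod 7: f = (x^6 + 5x^5 + 6x^4 + 6x^2 + 2x + 4), pattern 6; mod 13: f = (x^2 + 3x + 5)(x^4 + 9x^3 + 4x^2 + 8x + 5), pattern 4+2; mod 37: f = (x + 9)(x + 19)(x^2 + x + 15)(x^2 + 20x + 8), pattern 2+2+1+1; mod 47: f = (x + 6)(x + 19)(x + 24)(x + 29)(x^2 + 28x + 20), pattern 2+1+1+1+1; mod 67: f = (x^2 + 12x + 40)(x^2 + 22x + 63)(x^2 + 45x + 41), pattern 2+2+2. No other pattern occurs in this range, so the set of observed cycle types is {4+1+1, 3+3, 6, 4+2, 2+2+1+1, 2+1+1+1+1, 2+2+2}. The candidates containing elements of all these cycle types are S_4 x C_2 (6T11) of order 48, S_6 (6T16) of order 720; the others are excluded. The observed types are precisely the cycle types that occur in S_4 x C_2 (6T11) (apart from the identity). Each of the other remaining candidates has further cycle types, and by the Chebotarev density theorem the matching factorization patterns would occur for a proportion of primes equal to their share of the group: S_6 (6T16) additionally contains elements of type 5+1, 3+2+1, 3+1+1+1 (304 of its 720 elements, about 42% of primes). None of the 17 primes tested shows any such pattern (for each of these groups the chance of that is below 10^-4), which rules them out. Hence G = S_4 x C_2 (6T11), of order 48.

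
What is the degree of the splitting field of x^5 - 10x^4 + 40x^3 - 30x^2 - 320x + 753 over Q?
The degree of the splitting field over Q equals the order of the Galois group, so first determine the group. The polynomial f is an irreducible quintic over Q, so G = Gal(f/Q) is a transitive subgroup of S_5: one of C_5 (5T1, order 5), D_5 (5T2, order 10), F_20 (5T3, order 20), A_5 (5T4, order 60) or S_5 (5T5, order 120). The discriminant of f is 1131095703125, which is not a perfect square, so G is not contained in A_5. The transitive groups of degree 5 not contained in A_5 are: F_20 (5T3, order 20), S_5 (5T5, order 120). By Dedekind's theorem, for a prime p not dividing disc(f) the degrees of the irreducible factors of f mod p form the cycle type of an element of G. Factoring f modulo the 18 such primes p <= 67 (skipping 5, which divides the discriminant), each new pattern first appears at: mod 2: f = (x + 1)(x^4 + x^3 + x^2 + x + 1), pattern 4+1; mod 11: f = (x^5 + x^4 + 7x^3 + 3x^2 + 10x + 5), pattern 5; mod 19: f = (x + 8)(x^2 + 4x + 9)(x^2 + 16x + 16), pattern 2+2+1; mod 31: f = (x + 1)(x + 5)(x + 22)(x + 25)(x + 30), pattern 1+1+1+1+1. No other pattern occurs in this range, so the set of observed cycle types is {4+1, 5, 2+2+1, 1+1+1+1+1}. The candidates containing elements of all these cycle types are F_20 (5T3) of order 20, S_5 (5T5) of order 120; the others are excluded. The observed types are precisely the cycle types that occur in F_20 (5T3). Each of the other remaining candidates has further cycle types, and by the Chebotarev density theorem the matching factorization patterns would occur for a proportion of primes equal to their share of the group: S_5 (5T5) additionally contains elements of type 3+2, 3+1+1, 2+1+1+1 (50 of its 120 elements, about 42% of primes). None of the 18 primes tested shows any such pattern (for each of these groups the chance of that is below 10^-4), which rules them out. Hence G = F_20 (5T3), of order 20. The Galois group F_20 (5T3) has order 20, so the splitting field has degree 20 over Q.

20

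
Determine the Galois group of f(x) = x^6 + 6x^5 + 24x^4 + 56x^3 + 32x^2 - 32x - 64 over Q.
S_4

The polynomial f is an irreducible sextic over Q, so G = Gal(f/Q) is one of the 16 transitive subgroups 6T1, ..., 6T16 of S_6. The discriminant of f is 870211913777152, which is not a perfect square, so G is not contained in A_6. The transitive groups of degree 6 not contained in A_6 are: C_6 (6T1, order 6), S_3 (6T2, order 6), D_6 (6T3, order 12), C_3 x S_3 (6T5, order 18), A_4 x C_2 (6T6, order 24), S_4 (6T8, order 24), S_3 x S_3 (6T9, order 36), S_4 x C_2 (6T11, order 48), (S_3 x S_3) : C_2 (6T13, order 72), PGL(2,5) (6T14, order 120), S_6 (6T16, order 720). By Dedekind's theorem, for a prime p not dividing disc(f) the degrees of the irreducible factors of f mod p form the cycle type of an element of G. Factoring f modulo the 22 such primes p <= 89 (skipping 2, 37, which divide the discriminant), each new pattern first appears at: mod 3: f = (x^3 + x^2 + x + 2)(x^3 + 2x^2 + 1), pattern 3+3; mod 5: f = (x^2 + 2)(x^2 + 2x + 3)(x^2 + 4x + 1), pattern 2+2+2; mod 17: f = (x + 4)(x + 15)(x^4 + 4x^3 + 7x^2 + 6x + 8), pattern 4+1+1; mod 67: f = (x + 10)(x + 59)(x^2 + 2x + 26)(x^2 + 2x + 66), pattern 2+2+1+1. No other pattern occurs in this range, so the set of observed cycle types is {3+3, 2+2+2, 4+1+1, 2+2+1+1}. The candidates containing elements of all these cycle types are S_4 (6T8) of order 24, S_4 x C_2 (6T11) of order 48, PGL(2,5) (6T14) of order 120, S_6 (6T16) of order 720; the others are excluded. The observed types are precisely the cycle types that occur in S_4 (6T8) (apart from the identity). Each of the other remaining candidates has further cycle types, and by the Chebotarev density theorem the matching factorization patterns would occur for a proportion of primes equal to their share of the group: S_4 x C_2 (6T11) additionally contains elements of type 6, 4+2, 2+1+1+1+1 (17 of its 48 elements, about 35% of primes); PGL(2,5) (6T14) additionally contains elements of type 6, 5+1 (44 of its 120 elements, about 37% of primes); S_6 (6T16) additionally contains elements of type 6, 5+1, 4+2, 3+2+1, 3+1+1+1, 2+1+1+1+1 (529 of its 720 elements, about 73% of primes). None of the 22 primes tested shows any such pattern (for each of these groups the chance of that is below 10^-4), which rules them out. Hence G = S_4 (6T8), of order 24.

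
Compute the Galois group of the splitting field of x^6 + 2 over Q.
The polynomial f is an irreducible sextic over Q, so G = Gal(f/Q) is one of the 16 transitive subgroups 6T1, ..., 6T16 of S_6. The discriminant of f is -1492992, which is not a perfect square, so G is not contained in A_6. The transitive groups of degree 6 not contained in A_6 are: C_6 (6T1, order 6), S_3 (6T2, order 6), D_6 (6T3, order 12), C_3 x S_3 (6T5, order 18), A_4 x C_2 (6T6, order 24), S_4 (6T8, order 24), S_3 x S_3 (6T9, order 36), S_4 x C_2 (6T11, order 48), (S_3 x S_3) : C_2 (6T13, order 72), PGL(2,5) (6T14, order 120), S_6 (6T16, order 720). By Dedekind's theorem, for a prime p not dividing disc(f) the degrees of the irreducible factors of f mod p form the cycle type of an element of G. Factoring f modulo the 79 such primes p <= 419 (skipping 2, 3, which divide the discriminant), each new pattern first appears at: mod 5: f = (x^2 + 3)(x^2 + 2x + 3)(x^2 + 3x + 3), pattern 2+2+2; mod 7: f = (x^6 + 2), pattern 6; mod 11: f = (x + 2)(x + 9)(x^2 + 2x + 4)(x^2 + 9x + 4), pattern 2+2+1+1; mod 19: f = (x^3 + 6)(x^3 + 13), pattern 3+3; mod 43: f = (x + 3)(x + 18)(x + 21)(x + 22)(x + 25)(x + 40), pattern 1+1+1+1+1+1. No other pattern occurs in this range, so the set of observed cycle types is {2+2+2, 6, 2+2+1+1, 3+3, 1+1+1+1+1+1}. The candidates containing elements of all these cycle types are D_6 (6T3) of order 12, A_4 x C_2 (6T6) of order 24, S_3 x S_3 (6T9) of order 36, S_4 x C_2 (6T11) of order 48, (S_3 x S_3) : C_2 (6T13) of order 72, PGL(2,5) (6T14) of order 120, S_6 (6T16) of order 720; the others are excluded. The observed types are precisely the cycle types that occur in D_6 (6T3). Each of the other remaining candidates has further cycle types, and by the Chebotarev density theorem the matching factorization patterns would occur for a proportion of primes equal to their share of the group: A_4 x C_2 (6T6) additionally contains elements of type 2+1+1+1+1 (3 of its 24 elements, about 12% of primes); S_3 x S_3 (6T9) additionally contains elements of type 3+1+1+1 (4 of its 36 elements, about 11% of primes); S_4 x C_2 (6T11) additionally contains elements of type 4+2, 4+1+1, 2+1+1+1+1 (15 of its 48 elements, about 31% of primes); (S_3 x S_3) : C_2 (6T13) additionally contains elements of type 4+2, 3+2+1, 3+1+1+1, 2+1+1+1+1 (40 of its 72 elements, about 56% of primes); PGL(2,5) (6T14) additionally contains elements of type 5+1, 4+1+1 (54 of its 120 elements, about 45% of primes); S_6 (6T16) additionally contains elements of type 5+1, 4+2, 4+1+1, 3+2+1, 3+1+1+1, 2+1+1+1+1 (499 of its 720 elements, about 69% of primes). None of the 79 primes tested shows any such pattern (for each of these groups the chance of that is below 10^-4), which rules them out. Hence G = D_6 (6T3), of order 12.

D_6 (also written D6)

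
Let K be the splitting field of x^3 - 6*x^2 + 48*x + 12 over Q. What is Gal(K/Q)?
3T2: S_3

The polynomial is an irreducible cubic over Q and its discriminant is -415152, which is not a perfect square. For an irreducible cubic, a non-square discriminant gives Galois group S_3.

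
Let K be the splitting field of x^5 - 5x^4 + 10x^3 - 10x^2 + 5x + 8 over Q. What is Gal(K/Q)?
5T3: F_20

The polynomial f is an irreducible quintic over Q, so G = Gal(f/Q) is a transitive subgroup of S_5: one of C_5 (5T1, order 5), D_5 (5T2, order 10), F_20 (5T3, order 20), A_5 (5T4, order 60) or S_5 (5T5, order 120). The discriminant of f is 20503125, which is not a perfect square, so G is not contained in A_5. The transitive groups of degree 5 not contained in A_5 are: F_20 (5T3, order 20), S_5 (5T5, order 120). By Dedekind's theorem, for a prime p not dividing disc(f) the degrees of the irreducible factors of f mod p form the cycle type of an element of G. Factoring f modulo the 18 such primes p <= 71 (skipping 3, 5, which divide the discriminant), each new pattern first appears at: mod 2: f = (x)(x^4 + x^3 + 1), pattern 4+1; mod 11: f = (x^5 + 6x^4 + 10x^3 + x^2 + 5x + 8), pattern 5; mod 19: f = (x + 4)(x^2 + 11x + 13)(x^2 + 18x + 6), pattern 2+2+1; mod 41: f = (x + 4)(x + 7)(x + 8)(x + 20)(x + 38), pattern 1+1+1+1+1. No other pattern occurs in this range, so the set of observed cycle types is {4+1, 5, 2+2+1, 1+1+1+1+1}. The candidates containing elements of all these cycle types are F_20 (5T3) of order 20, S_5 (5T5) of order 120; the others are excluded. The observed types are precisely the cycle types that occur in F_20 (5T3). Each of the other remaining candidates has further cycle types, and by the Chebotarev density theorem the matching factorization patterns would occur for a proportion of primes equal to their share of the group: S_5 (5T5) additionally contains elements of type 3+2, 3+1+1, 2+1+1+1 (50 of its 120 elements, about 42% of primes). None of the 18 primes tested shows any such pattern (for each of these groups the chance of that is below 10^-4), which rules them out. Hence G = F_20 (5T3), of order 20.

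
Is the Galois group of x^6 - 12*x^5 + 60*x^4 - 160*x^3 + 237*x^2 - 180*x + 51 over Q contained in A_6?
Yes

The polynomial is irreducible of degree 6 over Q. Its discriminant is 419904 = 648^2, a perfect square. A Galois group lies in the alternating group exactly when the discriminant is a square in Q, so the Galois group (A_4) is contained in A_6.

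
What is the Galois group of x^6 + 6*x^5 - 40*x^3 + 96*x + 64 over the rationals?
The polynomial f is an irreducible sextic over Q, so G = Gal(f/Q) is one of the 16 transitive subgroups 6T1, ..., 6T16 of S_6. The discriminant of f is -37572373905408, which is not a perfect square, so G is not contained in A_6. The transitive groups of degree 6 not contained in A_6 are: C_6 (6T1, order 6), S_3 (6T2, order 6), D_6 (6T3, order 12), C_3 x S_3 (6T5, order 18), A_4 x C_2 (6T6, order 24), S_4 (6T8, order 24), S_3 x S_3 (6T9, order 36), S_4 x C_2 (6T11, order 48), (S_3 x S_3) : C_2 (6T13, order 72), PGL(2,5) (6T14, order 120), S_6 (6T16, order 720). By Dedekind's theorem, for a prime p not dividing disc(f) the degrees of the irreducible factors of f mod p form the cycle type of an element of G. Factoring f modulo the 23 such primes p <= 97 (skipping 2, 3, which divide the discriminant), each new pattern first appears at: mod 5: f = (x^2 + x + 2)(x^2 + 2x + 3)(x^2 + 3x + 4), pattern 2+2+2; mod 7: f = (x^3 + x^2 + 4x + 6)(x^3 + 5x^2 + 5x + 6), pattern 3+3; mod 31: f = (x + 8)(x + 13)(x + 16)(x + 17)(x + 20)(x + 25), pattern 1+1+1+1+1+1. No other pattern occurs in this range, so the set of observed cycle types is {2+2+2, 3+3, 1+1+1+1+1+1}. The candidates containing elements of all these cycle types are C_6 (6T1) of order 6, S_3 (6T2) of order 6, D_6 (6T3) of order 12, C_3 x S_3 (6T5) of order 18, A_4 x C_2 (6T6) of order 24, S_4 (6T8) of order 24, S_3 x S_3 (6T9) of order 36, S_4 x C_2 (6T11) of order 48, (S_3 x S_3) : C_2 (6T13) of order 72, PGL(2,5) (6T14) of order 120, S_6 (6T16) of order 720; the others are excluded. The observed types are precisely the cycle types that occur in S_3 (6T2). Each of the other remaining candidates has further cycle types, and by the Chebotarev density theorem the matching factorization patterns would occur for a proportion of primes equal to their share of the group: C_6 (6T1) additionally contains elements of type 6 (2 of its 6 elements, about 33% of primes); D_6 (6T3) additionally contains elements of type 6, 2+2+1+1 (5 of its 12 elements, about 42% of primes); C_3 x S_3 (6T5) additionally contains elements of type 6, 3+1+1+1 (10 of its 18 elements, about 56% of primes); A_4 x C_2 (6T6) additionally contains elements of type 6, 2+2+1+1, 2+1+1+1+1 (14 of its 24 elements, about 58% of primes); S_4 (6T8) additionally contains elements of type 4+1+1, 2+2+1+1 (9 of its 24 elements, about 38% of primes); S_3 x S_3 (6T9) additionally contains elements of type 6, 3+1+1+1, 2+2+1+1 (25 of its 36 elements, about 69% of primes); S_4 x C_2 (6T11) additionally contains elements of type 6, 4+2, 4+1+1, 2+2+1+1, 2+1+1+1+1 (32 of its 48 elements, about 67% of primes); (S_3 x S_3) : C_2 (6T13) additionally contains elements of type 6, 4+2, 3+2+1, 3+1+1+1, 2+2+1+1, 2+1+1+1+1 (61 of its 72 elements, about 85% of primes); PGL(2,5) (6T14) additionally contains elements of type 6, 5+1, 4+1+1, 2+2+1+1 (89 of its 120 elements, about 74% of primes); S_6 (6T16) additionally contains elements of type 6, 5+1, 4+2, 4+1+1, 3+2+1, 3+1+1+1, 2+2+1+1, 2+1+1+1+1 (664 of its 720 elements, about 92% of primes). None of the 23 primes tested shows any such pattern (for each of these groups the chance of that is below 10^-4), which rules them out. Hence G = S_3 (6T2), of order 6.

S_3, S_3 acting on 6 points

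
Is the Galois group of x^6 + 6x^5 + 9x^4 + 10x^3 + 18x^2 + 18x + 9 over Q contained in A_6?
The polynomial is irreducible of degree 6 over Q. Its discriminant is 19050624576 = 138024^2, a perfect square. A Galois group lies in the alternating group exactly when the discriminant is a square in Q, so the Galois group (A_4) is contained in A_6.

Yes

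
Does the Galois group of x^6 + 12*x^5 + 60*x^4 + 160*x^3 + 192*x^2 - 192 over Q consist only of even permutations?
Yes

The polynomial is irreducible of degree 6 over Q. Its discriminant is 450868486864896 = 21233664^2, a perfect square. A Galois group lies in the alternating group exactly when the discriminant is a square in Q, so the Galois group (A_4) is contained in A_6.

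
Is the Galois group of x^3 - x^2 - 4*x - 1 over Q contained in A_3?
Yes

The polynomial is irreducible of degree 3 over Q. Its discriminant is 169 = 13^2, a perfect square. A Galois group lies in the alternating group exactly when the discriminant is a square in Q, so the Galois group (C_3) is contained in A_3.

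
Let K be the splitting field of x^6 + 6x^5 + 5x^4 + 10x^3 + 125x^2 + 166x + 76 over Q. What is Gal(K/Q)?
(C_3 x C_3) : C_4, the transitive group 6T10 of order 36

The polynomial f is an irreducible sextic over Q, so G = Gal(f/Q) is one of the 16 transitive subgroups 6T1, ..., 6T16 of S_6. The discriminant of f is 38875225000000 = 6235000^2, a perfect square, so G is contained in A_6. The transitive groups of degree 6 contained in A_6 are: A_4 (6T4, order 12), S_4 (6T7, order 24), (C_3 x C_3) : C_4 (6T10, order 36), PSL(2,5) (6T12, order 60), A_6 (6T15, order 360). By Dedekind's theorem, for a prime p not dividing disc(f) the degrees of the irreducible factors of f mod p form the cycle type of an element of G. Factoring f modulo the 19 such primes p <= 83 (skipping 2, 5, 29, 43, which divide the discriminant), each new pattern first appears at: mod 3: f = (x^2 + 1)(x^4 + x^2 + x + 1), pattern 4+2; mod 11: f = (x^3 + 7x^2 + 5x + 3)(x^3 + 10x^2 + 7x + 7), pattern 3+3; mod 19: f = (x)(x + 5)(x^2 + 8x + 14)(x^2 + 12x + 4), pattern 2+2+1+1; mod 61: f = (x + 20)(x + 38)(x + 41)(x^3 + 29x^2 + 35x + 43), pattern 3+1+1+1. No other pattern occurs in this range, so the set of observed cycle types is {4+2, 3+3, 2+2+1+1, 3+1+1+1}. The candidates containing elements of all these cycle types are (C_3 x C_3) : C_4 (6T10) of order 36, A_6 (6T15) of order 360; the others are excluded. The observed types are precisely the cycle types that occur in (C_3 x C_3) : C_4 (6T10) (apart from the identity). Each of the other remaining candidates has further cycle types, and by the Chebotarev density theorem the matching factorization patterns would occur for a proportion of primes equal to their share of the group: A_6 (6T15) additionally contains elements of type 5+1 (144 of its 360 elements, about 40% of primes). None of the 19 primes tested shows any such pattern (for each of these groups the chance of that is below 10^-4), which rules them out. Hence G = (C_3 x C_3) : C_4 (6T10), of order 36.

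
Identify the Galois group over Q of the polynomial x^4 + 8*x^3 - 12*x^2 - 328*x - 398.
D_4

The polynomial is an irreducible quartic over Q and its discriminant is -88159684608, which is not a perfect square, so the Galois group is not contained in A_4. The resolvent cubic y^3 + 12*y^2 - 1032*y - 63008 has exactly one rational root, so the Galois group is C_4 or D_4. The quartic remains irreducible over Q(sqrt(disc)), so the group is D_4.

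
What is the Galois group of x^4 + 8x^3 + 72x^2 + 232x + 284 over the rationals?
The polynomial is an irreducible quartic over Q and its discriminant is 4087812096 = 63936^2, a perfect square, so the Galois group is contained in A_4. The resolvent cubic y^3 - 72*y^2 + 720*y + 9792 is irreducible over Q. An irreducible resolvent with square discriminant gives A_4.

4T4: A_4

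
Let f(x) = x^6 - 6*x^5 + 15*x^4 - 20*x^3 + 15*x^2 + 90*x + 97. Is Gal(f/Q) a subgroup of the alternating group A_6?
No

The polynomial is irreducible of degree 6 over Q. Its discriminant is -9727331052552192, which is not a perfect square. A Galois group lies in the alternating group exactly when the discriminant is a square in Q, so the Galois group ((S_3 x S_3) : C_2) is not contained in A_6.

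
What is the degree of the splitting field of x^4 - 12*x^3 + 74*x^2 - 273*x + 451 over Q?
The degree of the splitting field over Q equals the order of the Galois group, so first determine the group. The polynomial is an irreducible quartic over Q and its discriminant is 173755125, which is not a perfect square, so the Galois group is not contained in A_4. The resolvent cubic y^3 - 74*y^2 + 1472*y - 5977 has exactly one rational root, so the Galois group is C_4 or D_4. The quartic becomes reducible over Q(sqrt(disc)), so the group is C_4. The Galois group C_4 (4T1) has order 4, so the splitting field has degree 4 over Q.

4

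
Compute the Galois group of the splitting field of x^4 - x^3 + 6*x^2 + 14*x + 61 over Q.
C_4 (order 4)

The polynomial is an irreducible quartic over Q and its discriminant is 66430125, which is not a perfect square, so the Galois group is not contained in A_4. The resolvent cubic y^3 - 6*y^2 - 258*y + 1207 has exactly one rational root, so the Galois group is C_4 or D_4. The quartic becomes reducible over Q(sqrt(disc)), so the group is C_4.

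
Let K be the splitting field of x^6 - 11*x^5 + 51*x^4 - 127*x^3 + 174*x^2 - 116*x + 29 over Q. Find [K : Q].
36

The degree of the splitting field over Q equals the order of the Galois group, so first determine the group. The polynomial f is an irreducible sextic over Q, so G = Gal(f/Q) is one of the 16 transitive subgroups 6T1, ..., 6T16 of S_6. The discriminant of f is 525625 = 725^2, a perfect square, so G is contained in A_6. The transitive groups of degree 6 contained in A_6 are: A_4 (6T4, order 12), S_4 (6T7, order 24), (C_3 x C_3) : C_4 (6T10, order 36), PSL(2,5) (6T12, order 60), A_6 (6T15, order 360). By Dedekind's theorem, for a prime p not dividing disc(f) the degrees of the irreducible factors of f mod p form the cycle type of an element of G. Factoring f modulo the 19 such primes p <= 73 (skipping 5, 29, which divide the discriminant), each new pattern first appears at: mod 2: f = (x^2 + x + 1)(x^4 + x + 1), pattern 4+2; mod 11: f = (x^3 + 2x^2 + 7x + 2)(x^3 + 9x^2 + 4x + 9), pattern 3+3; mod 19: f = (x + 9)(x + 10)(x^2 + 1)(x^2 + 8x + 17), pattern 2+2+1+1; mod 61: f = (x + 26)(x + 33)(x + 40)(x^3 + 12x^2 + 37x + 12), pattern 3+1+1+1. No other pattern occurs in this range, so the set of observed cycle types is {4+2, 3+3, 2+2+1+1, 3+1+1+1}. The candidates containing elements of all these cycle types are (C_3 x C_3) : C_4 (6T10) of order 36, A_6 (6T15) of order 360; the others are excluded. The observed types are precisely the cycle types that occur in (C_3 x C_3) : C_4 (6T10) (apart from the identity). Each of the other remaining candidates has further cycle types, and by the Chebotarev density theorem the matching factorization patterns would occur for a proportion of primes equal to their share of the group: A_6 (6T15) additionally contains elements of type 5+1 (144 of its 360 elements, about 40% of primes). None of the 19 primes tested shows any such pattern (for each of these groups the chance of that is below 10^-4), which rules them out. Hence G = (C_3 x C_3) : C_4 (6T10), of order 36. The Galois group (C_3 x C_3) : C_4 (6T10) has order 36, so the splitting field has degree 36 over Q.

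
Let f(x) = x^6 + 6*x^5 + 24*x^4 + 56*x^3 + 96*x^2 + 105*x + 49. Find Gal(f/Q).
The polynomial f is an irreducible sextic over Q, so G = Gal(f/Q) is one of the 16 transitive subgroups 6T1, ..., 6T16 of S_6. The discriminant of f is -68755887963, which is not a perfect square, so G is not contained in A_6. The transitive groups of degree 6 not contained in A_6 are: C_6 (6T1, order 6), S_3 (6T2, order 6), D_6 (6T3, order 12), C_3 x S_3 (6T5, order 18), A_4 x C_2 (6T6, order 24), S_4 (6T8, order 24), S_3 x S_3 (6T9, order 36), S_4 x C_2 (6T11, order 48), (S_3 x S_3) : C_2 (6T13, order 72), PGL(2,5) (6T14, order 120), S_6 (6T16, order 720). By Dedekind's theorem, for a prime p not dividing disc(f) the degrees of the irreducible factors of f mod p form the cycle type of an element of G. Factoring f modulo the 33 such primes p <= 151 (skipping 3, 7, 89, which divide the discriminant), each new pattern first appears at: mod 2: f = (x^6 + x + 1), pattern 6; mod 13: f = (x + 4)(x + 5)(x + 7)(x^3 + 3x^2 + 10x + 1), pattern 3+1+1+1; mod 17: f = (x^2 + 7x + 1)(x^2 + 8x + 6)(x^2 + 8x + 11), pattern 2+2+2; mod 19: f = (x^3 + 3x^2 + 4x + 6)(x^3 + 3x^2 + 11x + 5), pattern 3+3; mod 73: f = (x + 25)(x + 37)(x + 44)(x + 55)(x + 68)(x + 69), pattern 1+1+1+1+1+1. No other pattern occurs in this range, so the set of observed cycle types is {6, 3+1+1+1, 2+2+2, 3+3, 1+1+1+1+1+1}. The candidates containing elements of all these cycle types are C_3 x S_3 (6T5) of order 18, S_3 x S_3 (6T9) of order 36, (S_3 x S_3) : C_2 (6T13) of order 72, S_6 (6T16) of order 720; the others are excluded. The observed types are precisely the cycle types that occur in C_3 x S_3 (6T5). Each of the other remaining candidates has further cycle types, and by the Chebotarev density theorem the matching factorization patterns would occur for a proportion of primes equal to their share of the group: S_3 x S_3 (6T9) additionally contains elements of type 2+2+1+1 (9 of its 36 elements, about 25% of primes); (S_3 x S_3) : C_2 (6T13) additionally contains elements of type 4+2, 3+2+1, 2+2+1+1, 2+1+1+1+1 (45 of its 72 elements, about 62% of primes); S_6 (6T16) additionally contains elements of type 5+1, 4+2, 4+1+1, 3+2+1, 2+2+1+1, 2+1+1+1+1 (504 of its 720 elements, about 70% of primes). None of the 33 primes tested shows any such pattern (for each of these groups the chance of that is below 10^-4), which rules them out. Hence G = C_3 x S_3 (6T5), of order 18.

C_3 x S_3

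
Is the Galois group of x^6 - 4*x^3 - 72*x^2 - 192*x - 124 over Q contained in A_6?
No

The polynomial is irreducible of degree 6 over Q. Its discriminant is 5114284084297728, which is not a perfect square. A Galois group lies in the alternating group exactly when the discriminant is a square in Q, so the Galois group (D_6) is not contained in A_6.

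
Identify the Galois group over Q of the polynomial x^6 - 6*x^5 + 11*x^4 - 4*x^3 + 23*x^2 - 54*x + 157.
The polynomial f is an irreducible sextic over Q, so G = Gal(f/Q) is one of the 16 transitive subgroups 6T1, ..., 6T16 of S_6. The discriminant of f is -5497558138880000, which is not a perfect square, so G is not contained in A_6. The transitive groups of degree 6 not contained in A_6 are: C_6 (6T1, order 6), S_3 (6T2, order 6), D_6 (6T3, order 12), C_3 x S_3 (6T5, order 18), A_4 x C_2 (6T6, order 24), S_4 (6T8, order 24), S_3 x S_3 (6T9, order 36), S_4 x C_2 (6T11, order 48), (S_3 x S_3) : C_2 (6T13, order 72), PGL(2,5) (6T14, order 120), S_6 (6T16, order 720). By Dedekind's theorem, for a prime p not dividing disc(f) the degrees of the irreducible factors of f mod p form the cycle type of an element of G. Factoring f modulo the 22 such primes p <= 89 (skipping 2, 5, which divide the discriminant), each new pattern first appears at: mod 3: f = (x^3 + x^2 + x + 2)(x^3 + 2x^2 + 2x + 2), pattern 3+3; mod 7: f = (x^2 + 2)(x^2 + 3x + 6)(x^2 + 5x + 2), pattern 2+2+2; mod 13: f = (x + 4)(x + 7)(x^4 + 9x^3 + x^2 + 6x + 7), pattern 4+1+1; mod 43: f = (x + 18)(x + 23)(x^2 + 41x + 17)(x^2 + 41x + 41), pattern 2+2+1+1. No other pattern occurs in this range, so the set of observed cycle types is {3+3, 2+2+2, 4+1+1, 2+2+1+1}. The candidates containing elements of all these cycle types are S_4 (6T8) of order 24, S_4 x C_2 (6T11) of order 48, PGL(2,5) (6T14) of order 120, S_6 (6T16) of order 720; the others are excluded. The observed types are precisely the cycle types that occur in S_4 (6T8) (apart from the identity). Each of the other remaining candidates has further cycle types, and by the Chebotarev density theorem the matching factorization patterns would occur for a proportion of primes equal to their share of the group: S_4 x C_2 (6T11) additionally contains elements of type 6, 4+2, 2+1+1+1+1 (17 of its 48 elements, about 35% of primes); PGL(2,5) (6T14) additionally contains elements of type 6, 5+1 (44 of its 120 elements, about 37% of primes); S_6 (6T16) additionally contains elements of type 6, 5+1, 4+2, 3+2+1, 3+1+1+1, 2+1+1+1+1 (529 of its 720 elements, about 73% of primes). None of the 22 primes tested shows any such pattern (for each of these groups the chance of that is below 10^-4), which rules them out. Hence G = S_4 (6T8), of order 24.

S_4 (also written S4-)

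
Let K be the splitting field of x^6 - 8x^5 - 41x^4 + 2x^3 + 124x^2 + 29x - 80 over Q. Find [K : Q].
The degree of the splitting field over Q equals the order of the Galois group, so first determine the group. The polynomial f is an irreducible sextic over Q, so G = Gal(f/Q) is one of the 16 transitive subgroups 6T1, ..., 6T16 of S_6. The discriminant of f is 1770264843169 = 1330513^2, a perfect square, so G is contained in A_6. The transitive groups of degree 6 contained in A_6 are: A_4 (6T4, order 12), S_4 (6T7, order 24), (C_3 x C_3) : C_4 (6T10, order 36), PSL(2,5) (6T12, order 60), A_6 (6T15, order 360). By Dedekind's theorem, for a prime p not dividing disc(f) the degrees of the irreducible factors of f mod p form the cycle type of an element of G. Factoring f modulo the 21 such primes p <= 79 (skipping 19, which divides the discriminant), each new pattern first appears at: mod 2: f = (x)(x^5 + x^3 + 1), pattern 5+1; mod 7: f = (x^3 + x^2 + 6x + 5)(x^3 + 5x^2 + 4x + 5), pattern 3+3; mod 61: f = (x + 12)(x + 57)(x^2 + 51x + 31)(x^2 + 55x + 44), pattern 2+2+1+1. No other pattern occurs in this range, so the set of observed cycle types is {5+1, 3+3, 2+2+1+1}. The candidates containing elements of all these cycle types are PSL(2,5) (6T12) of order 60, A_6 (6T15) of order 360; the others are excluded. The observed types are precisely the cycle types that occur in PSL(2,5) (6T12) (apart from the identity). Each of the other remaining candidates has further cycle types, and by the Chebotarev density theorem the matching factorization patterns would occur for a proportion of primes equal to their share of the group: A_6 (6T15) additionally contains elements of type 4+2, 3+1+1+1 (130 of its 360 elements, about 36% of primes). None of the 21 primes tested shows any such pattern (for each of these groups the chance of that is below 10^-4), which rules them out. Hence G = PSL(2,5) (6T12), of order 60. The Galois group PSL(2,5) (6T12) has order 60, so the splitting field has degree 60 over Q.

60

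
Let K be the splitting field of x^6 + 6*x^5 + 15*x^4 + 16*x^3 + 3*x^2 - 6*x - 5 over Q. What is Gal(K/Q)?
S_3 x S_3, the direct product S_3 x S_3 in its degree-6 action

The polynomial f is an irreducible sextic over Q, so G = Gal(f/Q) is one of the 16 transitive subgroups 6T1, ..., 6T16 of S_6. The discriminant of f is 40310784, which is not a perfect square, so G is not contained in A_6. The transitive groups of degree 6 not contained in A_6 are: C_6 (6T1, order 6), S_3 (6T2, order 6), D_6 (6T3, order 12), C_3 x S_3 (6T5, order 18), A_4 x C_2 (6T6, order 24), S_4 (6T8, order 24), S_3 x S_3 (6T9, order 36), S_4 x C_2 (6T11, order 48), (S_3 x S_3) : C_2 (6T13, order 72), PGL(2,5) (6T14, order 120), S_6 (6T16, order 720). By Dedekind's theorem, for a prime p not dividing disc(f) the degrees of the irreducible factors of f mod p form the cycle type of an element of G. Factoring f modulo the 14 such primes p <= 53 (skipping 2, 3, which divide the discriminant), each new pattern first appears at: mod 5: f = (x)(x + 4)(x^2 + 3x + 3)(x^2 + 4x + 2), pattern 2+2+1+1; mod 7: f = (x^6 + 6x^5 + x^4 + 2x^3 + 3x^2 + x + 2), pattern 6; mod 19: f = (x + 11)(x + 14)(x + 16)(x^3 + 3x^2 + 3x + 4), pattern 3+1+1+1; mod 31: f = (x^2 + 10)(x^2 + 14x + 6)(x^2 + 23x + 18), pattern 2+2+2; mod 43: f = (x^3 + 3x^2 + 3x + 6)(x^3 + 3x^2 + 3x + 35), pattern 3+3. No other pattern occurs in this range, so the set of observed cycle types is {2+2+1+1, 6, 3+1+1+1, 2+2+2, 3+3}. The candidates containing elements of all these cycle types are S_3 x S_3 (6T9) of order 36, (S_3 x S_3) : C_2 (6T13) of order 72, S_6 (6T16) of order 720; the others are excluded. The observed types are precisely the cycle types that occur in S_3 x S_3 (6T9) (apart from the identity). Each of the other remaining candidates has further cycle types, and by the Chebotarev density theorem the matching factorization patterns would occur for a proportion of primes equal to their share of the group: (S_3 x S_3) : C_2 (6T13) additionally contains elements of type 4+2, 3+2+1, 2+1+1+1+1 (36 of its 72 elements, about 50% of primes); S_6 (6T16) additionally contains elements of type 5+1, 4+2, 4+1+1, 3+2+1, 2+1+1+1+1 (459 of its 720 elements, about 64% of primes). None of the 14 primes tested shows any such pattern (for each of these groups the chance of that is below 10^-4), which rules them out. Hence G = S_3 x S_3 (6T9), of order 36.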